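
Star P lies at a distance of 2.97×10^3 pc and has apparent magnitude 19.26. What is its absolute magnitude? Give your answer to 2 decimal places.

M = m − 5 log₁₀(d/10 pc) = 19.26 − 5 log₁₀(2.97×10^3/10)
  = 19.26 − 5 × 2.473 = 19.26 − 12.36 = 6.90.

6.90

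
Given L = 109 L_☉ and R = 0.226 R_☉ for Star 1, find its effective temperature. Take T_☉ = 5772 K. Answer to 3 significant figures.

3.92×10^4 K

T/T_☉ = (L/L_☉)^(1/4) / (R/R_☉)^(1/2)
T = 5772 × (109)^(1/4) / √(0.226) = 5772 × 3.231 / 0.4754 = 3.923×10^4 K.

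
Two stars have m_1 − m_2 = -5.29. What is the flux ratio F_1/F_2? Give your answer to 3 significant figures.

131

F_1/F_2 = 10^(−(m_1 − m_2)/2.5) = 10^(5.29/2.5) = 10^2.116 = 130.6.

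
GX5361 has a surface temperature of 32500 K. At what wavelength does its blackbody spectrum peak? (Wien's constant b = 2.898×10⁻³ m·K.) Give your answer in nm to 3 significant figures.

λ_max = b/T = 2.898×10⁻³ / 32500 = 8.92×10^-8 m = 89.17 nm.

89.2 nm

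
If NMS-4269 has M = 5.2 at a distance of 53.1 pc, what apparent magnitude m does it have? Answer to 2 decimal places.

8.83

m = M + 5 log₁₀(d/10 pc) = 5.2 + 5 log₁₀(53.1/10)
  = 5.2 + 5 × 0.725 = 5.2 + 3.63 = 8.83.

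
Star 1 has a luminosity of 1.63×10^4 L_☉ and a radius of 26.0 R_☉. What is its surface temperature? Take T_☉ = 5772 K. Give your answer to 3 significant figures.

1.28×10^4 K

T/T_☉ = (L/L_☉)^(1/4) / (R/R_☉)^(1/2)
T = 5772 × (1.63×10^4)^(1/4) / √(26.0) = 5772 × 11.30 / 5.099 = 1.279×10^4 K.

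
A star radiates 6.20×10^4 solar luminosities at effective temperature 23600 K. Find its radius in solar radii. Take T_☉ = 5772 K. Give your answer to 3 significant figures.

R/R_☉ = √(L/L_☉) / (T/T_☉)² = √(6.20×10^4) / (4.089)²
       = 249.0 / 16.72 = 14.89.

14.9 solar radii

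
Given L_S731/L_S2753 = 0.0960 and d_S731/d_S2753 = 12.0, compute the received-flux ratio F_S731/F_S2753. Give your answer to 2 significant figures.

F = L/(4πd²), so F_S731/F_S2753 = (L_S731/L_S2753) / (d_S731/d_S2753)²
= 0.0960 / (12.0)² = 0.0960 / 144.0 = 6.667×10^-4.

6.7×10^-4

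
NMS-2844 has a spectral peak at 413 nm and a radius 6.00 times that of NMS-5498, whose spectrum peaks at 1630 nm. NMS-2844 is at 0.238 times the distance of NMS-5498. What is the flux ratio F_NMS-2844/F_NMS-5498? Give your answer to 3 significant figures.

Wien's law: T_NMS-2844/T_NMS-5498 = λ_NMS-5498/λ_NMS-2844 = 1630/413 = 3.947.
L_NMS-2844/L_NMS-5498 = (R_NMS-2844/R_NMS-5498)²(T_NMS-2844/T_NMS-5498)⁴ = (6.00)²(3.947)⁴ = 8735.
F_NMS-2844/F_NMS-5498 = (L_NMS-2844/L_NMS-5498)/(d_NMS-2844/d_NMS-5498)² = 8735/(0.238)² = 1.542×10^5.

1.54×10^5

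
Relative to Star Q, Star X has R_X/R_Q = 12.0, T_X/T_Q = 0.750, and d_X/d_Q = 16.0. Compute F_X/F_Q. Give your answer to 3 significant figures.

0.178

L_X/L_Q = (R_X/R_Q)²(T_X/T_Q)⁴ = (12.0)² × (0.750)⁴ = 45.56.
F_X/F_Q = (L_X/L_Q)/(d_X/d_Q)² = 45.56 / (16.0)² = 0.1780.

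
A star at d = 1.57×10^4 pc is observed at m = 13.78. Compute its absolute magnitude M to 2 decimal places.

M = m − 5 log₁₀(d/10 pc) = 13.78 − 5 log₁₀(1.57×10^4/10)
  = 13.78 − 5 × 3.196 = 13.78 − 15.98 = -2.20.

-2.20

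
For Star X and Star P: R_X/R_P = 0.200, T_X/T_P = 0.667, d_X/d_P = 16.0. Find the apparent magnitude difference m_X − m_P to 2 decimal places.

L_X/L_P = (0.200)²(0.667)⁴ = 0.007917.
F_X/F_P = (L_X/L_P)/(d_X/d_P)² = 0.007917/256.0 = 3.093×10^-5.
m_X − m_P = −2.5 log₁₀(3.093×10^-5) = 11.27.

11.27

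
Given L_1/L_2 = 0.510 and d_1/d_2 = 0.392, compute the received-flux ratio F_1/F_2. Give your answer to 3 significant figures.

3.32

F = L/(4πd²), so F_1/F_2 = (L_1/L_2) / (d_1/d_2)²
= 0.510 / (0.392)² = 0.510 / 0.1537 = 3.319.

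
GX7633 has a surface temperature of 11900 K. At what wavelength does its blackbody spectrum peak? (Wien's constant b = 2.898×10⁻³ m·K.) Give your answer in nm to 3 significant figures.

λ_max = b/T = 2.898×10⁻³ / 11900 = 2.44×10^-7 m = 243.5 nm.

244 nm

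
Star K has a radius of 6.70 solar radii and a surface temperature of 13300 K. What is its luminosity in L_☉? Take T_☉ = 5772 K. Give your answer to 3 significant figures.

1.27×10^3 L_☉

L/L_☉ = (R/R_☉)² (T/T_☉)⁴ = (6.70)² × (13300/5772)⁴
       = 44.89 × (2.304)⁴ = 44.89 × 28.19 = 1265.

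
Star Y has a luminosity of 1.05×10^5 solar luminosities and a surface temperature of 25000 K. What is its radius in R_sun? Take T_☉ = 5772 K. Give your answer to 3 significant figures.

R/R_☉ = √(L/L_☉) / (T/T_☉)² = √(1.05×10^5) / (4.331)²
       = 324.0 / 18.76 = 17.27.

17.3 R_sun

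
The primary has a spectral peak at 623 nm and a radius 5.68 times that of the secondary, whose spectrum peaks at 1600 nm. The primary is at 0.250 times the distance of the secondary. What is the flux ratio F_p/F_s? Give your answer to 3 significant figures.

2.25×10^4

Wien's law: T_p/T_s = λ_s/λ_p = 1600/623 = 2.568.
L_p/L_s = (R_p/R_s)²(T_p/T_s)⁴ = (5.68)²(2.568)⁴ = 1404.
F_p/F_s = (L_p/L_s)/(d_p/d_s)² = 1404/(0.250)² = 2.246×10^4.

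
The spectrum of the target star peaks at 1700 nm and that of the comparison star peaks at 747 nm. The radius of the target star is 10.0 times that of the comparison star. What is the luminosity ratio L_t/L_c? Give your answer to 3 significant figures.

3.73

Wien's law gives T ∝ 1/λ_max, so T_t/T_c = λ_c/λ_t = 747/1700 = 0.4394.
Then L ∝ R²T⁴ gives L_t/L_c = (10.0)² × (0.4394)⁴ = 100.0 × 0.03728 = 3.728.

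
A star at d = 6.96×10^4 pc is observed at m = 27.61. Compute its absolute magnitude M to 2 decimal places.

8.40

M = m − 5 log₁₀(d/10 pc) = 27.61 − 5 log₁₀(6.96×10^4/10)
  = 27.61 − 5 × 3.843 = 27.61 − 19.21 = 8.40.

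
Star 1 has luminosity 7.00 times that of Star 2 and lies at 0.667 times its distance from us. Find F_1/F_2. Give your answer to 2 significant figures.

16

F = L/(4πd²), so F_1/F_2 = (L_1/L_2) / (d_1/d_2)²
= 7.00 / (0.667)² = 7.00 / 0.4449 = 15.73.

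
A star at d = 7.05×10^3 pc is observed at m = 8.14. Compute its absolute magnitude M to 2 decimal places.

-6.10

M = m − 5 log₁₀(d/10 pc) = 8.14 − 5 log₁₀(7.05×10^3/10)
  = 8.14 − 5 × 2.848 = 8.14 − 14.24 = -6.10.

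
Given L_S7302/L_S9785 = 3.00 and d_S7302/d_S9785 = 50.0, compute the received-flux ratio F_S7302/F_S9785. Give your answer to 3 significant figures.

F = L/(4πd²), so F_S7302/F_S9785 = (L_S7302/L_S9785) / (d_S7302/d_S9785)²
= 3.00 / (50.0)² = 3.00 / 2500 = 0.001200.

0.00120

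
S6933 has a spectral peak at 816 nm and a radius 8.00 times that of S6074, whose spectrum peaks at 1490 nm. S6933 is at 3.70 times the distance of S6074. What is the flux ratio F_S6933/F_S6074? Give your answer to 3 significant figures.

52.0

Wien's law: T_S6933/T_S6074 = λ_S6074/λ_S6933 = 1490/816 = 1.826.
L_S6933/L_S6074 = (R_S6933/R_S6074)²(T_S6933/T_S6074)⁴ = (8.00)²(1.826)⁴ = 711.5.
F_S6933/F_S6074 = (L_S6933/L_S6074)/(d_S6933/d_S6074)² = 711.5/(3.70)² = 51.97.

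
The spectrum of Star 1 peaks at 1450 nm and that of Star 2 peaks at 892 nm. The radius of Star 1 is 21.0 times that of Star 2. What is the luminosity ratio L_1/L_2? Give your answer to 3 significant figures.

63.2

Wien's law gives T ∝ 1/λ_max, so T_1/T_2 = λ_2/λ_1 = 892/1450 = 0.6152.
Then L ∝ R²T⁴ gives L_1/L_2 = (21.0)² × (0.6152)⁴ = 441.0 × 0.1432 = 63.16.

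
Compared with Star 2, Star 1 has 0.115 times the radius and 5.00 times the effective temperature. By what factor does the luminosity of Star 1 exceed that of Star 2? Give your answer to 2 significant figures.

8.3

From the Stefan–Boltzmann law, L ∝ R²T⁴, so
L_1/L_2 = (R_1/R_2)² (T_1/T_2)⁴ = (0.115)² × (5.00)⁴ = 0.01323 × 625.0 = 8.266.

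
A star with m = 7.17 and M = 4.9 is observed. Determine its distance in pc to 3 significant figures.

m − M = 5 log₁₀(d/10 pc)
7.17 − (4.9) = 2.27 = 5 log₁₀(d/10)
d = 10 × 10^(2.27/5) = 10 × 10^0.454 = 28.44 pc.

28.4 pc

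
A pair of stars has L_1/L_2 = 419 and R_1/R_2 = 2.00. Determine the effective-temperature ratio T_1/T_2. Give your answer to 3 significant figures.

L ∝ R²T⁴ gives T ∝ (L/R²)^(1/4), so
T_1/T_2 = (419 / 2.00²)^(1/4) = (104.8)^(1/4) = 3.199.

3.20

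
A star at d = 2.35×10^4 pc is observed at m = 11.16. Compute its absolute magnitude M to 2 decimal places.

-5.70

M = m − 5 log₁₀(d/10 pc) = 11.16 − 5 log₁₀(2.35×10^4/10)
  = 11.16 − 5 × 3.371 = 11.16 − 16.86 = -5.70.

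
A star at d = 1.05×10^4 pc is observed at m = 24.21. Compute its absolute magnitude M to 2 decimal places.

9.10

M = m − 5 log₁₀(d/10 pc) = 24.21 − 5 log₁₀(1.05×10^4/10)
  = 24.21 − 5 × 3.021 = 24.21 − 15.11 = 9.10.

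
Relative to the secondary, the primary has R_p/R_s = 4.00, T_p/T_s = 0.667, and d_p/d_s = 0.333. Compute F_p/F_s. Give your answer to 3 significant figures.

L_p/L_s = (R_p/R_s)²(T_p/T_s)⁴ = (4.00)² × (0.667)⁴ = 3.167.
F_p/F_s = (L_p/L_s)/(d_p/d_s)² = 3.167 / (0.333)² = 28.56.

28.6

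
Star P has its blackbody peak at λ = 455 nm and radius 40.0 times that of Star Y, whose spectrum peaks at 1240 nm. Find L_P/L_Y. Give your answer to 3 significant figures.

Wien's law gives T ∝ 1/λ_max, so T_P/T_Y = λ_Y/λ_P = 1240/455 = 2.725.
Then L ∝ R²T⁴ gives L_P/L_Y = (40.0)² × (2.725)⁴ = 1600 × 55.16 = 8.826×10^4.

8.83×10^4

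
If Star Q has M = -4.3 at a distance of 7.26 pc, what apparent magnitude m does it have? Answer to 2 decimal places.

m = M + 5 log₁₀(d/10 pc) = -4.3 + 5 log₁₀(7.26/10)
  = -4.3 + 5 × -0.139 = -4.3 + -0.70 = -5.00.

-5.00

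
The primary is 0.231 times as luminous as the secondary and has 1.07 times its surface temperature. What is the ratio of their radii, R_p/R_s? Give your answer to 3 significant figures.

L ∝ R²T⁴ gives R ∝ √L / T², so
R_p/R_s = √(0.231) / (1.07)² = 0.4806 / 1.145 = 0.4198.

0.420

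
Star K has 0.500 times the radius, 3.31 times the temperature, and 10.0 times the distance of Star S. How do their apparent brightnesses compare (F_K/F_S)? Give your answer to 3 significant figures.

0.300

L_K/L_S = (R_K/R_S)²(T_K/T_S)⁴ = (0.500)² × (3.31)⁴ = 30.01.
F_K/F_S = (L_K/L_S)/(d_K/d_S)² = 30.01 / (10.0)² = 0.3001.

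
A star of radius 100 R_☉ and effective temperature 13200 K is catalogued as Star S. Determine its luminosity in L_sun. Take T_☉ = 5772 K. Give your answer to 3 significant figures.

L/L_☉ = (R/R_☉)² (T/T_☉)⁴ = (100)² × (13200/5772)⁴
       = 1.000×10^4 × (2.287)⁴ = 1.000×10^4 × 27.35 = 2.735×10^5.

2.74×10^5 L_sun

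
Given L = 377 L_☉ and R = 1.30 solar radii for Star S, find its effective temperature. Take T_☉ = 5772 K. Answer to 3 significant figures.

2.23×10^4 K

T/T_☉ = (L/L_☉)^(1/4) / (R/R_☉)^(1/2)
T = 5772 × (377)^(1/4) / √(1.30) = 5772 × 4.406 / 1.140 = 2.231×10^4 K.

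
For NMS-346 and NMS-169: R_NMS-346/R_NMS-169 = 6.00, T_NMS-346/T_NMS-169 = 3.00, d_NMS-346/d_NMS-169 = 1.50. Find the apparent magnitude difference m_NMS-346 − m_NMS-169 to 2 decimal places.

L_NMS-346/L_NMS-169 = (6.00)²(3.00)⁴ = 2916.
F_NMS-346/F_NMS-169 = (L_NMS-346/L_NMS-169)/(d_NMS-346/d_NMS-169)² = 2916/2.250 = 1296.
m_NMS-346 − m_NMS-169 = −2.5 log₁₀(1296) = -7.78.

-7.78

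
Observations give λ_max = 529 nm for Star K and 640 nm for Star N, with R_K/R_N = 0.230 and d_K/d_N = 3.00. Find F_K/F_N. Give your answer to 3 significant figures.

0.0126

Wien's law: T_K/T_N = λ_N/λ_K = 640/529 = 1.210.
L_K/L_N = (R_K/R_N)²(T_K/T_N)⁴ = (0.230)²(1.210)⁴ = 0.1133.
F_K/F_N = (L_K/L_N)/(d_K/d_N)² = 0.1133/(3.00)² = 0.01259.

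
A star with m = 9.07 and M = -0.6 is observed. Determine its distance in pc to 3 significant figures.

m − M = 5 log₁₀(d/10 pc)
9.07 − (-0.6) = 9.67 = 5 log₁₀(d/10)
d = 10 × 10^(9.67/5) = 10 × 10^1.934 = 859.0 pc.

859 pc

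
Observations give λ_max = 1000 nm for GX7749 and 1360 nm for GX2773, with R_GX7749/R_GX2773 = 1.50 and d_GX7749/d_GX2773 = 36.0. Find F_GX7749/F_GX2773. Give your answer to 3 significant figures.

0.00594

Wien's law: T_GX7749/T_GX2773 = λ_GX2773/λ_GX7749 = 1360/1000 = 1.360.
L_GX7749/L_GX2773 = (R_GX7749/R_GX2773)²(T_GX7749/T_GX2773)⁴ = (1.50)²(1.360)⁴ = 7.697.
F_GX7749/F_GX2773 = (L_GX7749/L_GX2773)/(d_GX7749/d_GX2773)² = 7.697/(36.0)² = 0.005939.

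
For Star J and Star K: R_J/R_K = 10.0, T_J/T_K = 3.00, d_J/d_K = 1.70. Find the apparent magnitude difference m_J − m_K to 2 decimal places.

-8.62

L_J/L_K = (10.0)²(3.00)⁴ = 8100.
F_J/F_K = (L_J/L_K)/(d_J/d_K)² = 8100/2.890 = 2803.
m_J − m_K = −2.5 log₁₀(2803) = -8.62.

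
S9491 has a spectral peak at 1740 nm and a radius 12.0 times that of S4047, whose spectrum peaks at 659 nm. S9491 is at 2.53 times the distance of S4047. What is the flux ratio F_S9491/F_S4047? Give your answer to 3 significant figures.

Wien's law: T_S9491/T_S4047 = λ_S4047/λ_S9491 = 659/1740 = 0.3787.
L_S9491/L_S4047 = (R_S9491/R_S4047)²(T_S9491/T_S4047)⁴ = (12.0)²(0.3787)⁴ = 2.963.
F_S9491/F_S4047 = (L_S9491/L_S4047)/(d_S9491/d_S4047)² = 2.963/(2.53)² = 0.4629.

0.463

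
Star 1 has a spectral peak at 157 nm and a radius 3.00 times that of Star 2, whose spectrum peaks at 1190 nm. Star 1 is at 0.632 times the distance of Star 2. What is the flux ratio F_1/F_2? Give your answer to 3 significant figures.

Wien's law: T_1/T_2 = λ_2/λ_1 = 1190/157 = 7.580.
L_1/L_2 = (R_1/R_2)²(T_1/T_2)⁴ = (3.00)²(7.580)⁴ = 2.971×10^4.
F_1/F_2 = (L_1/L_2)/(d_1/d_2)² = 2.971×10^4/(0.632)² = 7.437×10^4.

7.44×10^4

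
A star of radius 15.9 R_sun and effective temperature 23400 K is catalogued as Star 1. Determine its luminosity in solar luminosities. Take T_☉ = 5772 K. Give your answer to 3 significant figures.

6.83×10^4 solar luminosities

L/L_☉ = (R/R_☉)² (T/T_☉)⁴ = (15.9)² × (23400/5772)⁴
       = 252.8 × (4.054)⁴ = 252.8 × 270.1 = 6.829×10^4.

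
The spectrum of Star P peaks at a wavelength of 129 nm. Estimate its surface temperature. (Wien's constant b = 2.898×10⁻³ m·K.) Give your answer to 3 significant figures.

2.25×10^4 K

T = b/λ_max = 2.898×10⁻³ / (129×10⁻⁹) = 2.247×10^4 K.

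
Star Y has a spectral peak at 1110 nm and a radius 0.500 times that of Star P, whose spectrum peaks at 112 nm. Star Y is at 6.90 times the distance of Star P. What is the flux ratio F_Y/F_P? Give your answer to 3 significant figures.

Wien's law: T_Y/T_P = λ_P/λ_Y = 112/1110 = 0.1009.
L_Y/L_P = (R_Y/R_P)²(T_Y/T_P)⁴ = (0.500)²(0.1009)⁴ = 2.591×10^-5.
F_Y/F_P = (L_Y/L_P)/(d_Y/d_P)² = 2.591×10^-5/(6.90)² = 5.443×10^-7.

5.44×10^-7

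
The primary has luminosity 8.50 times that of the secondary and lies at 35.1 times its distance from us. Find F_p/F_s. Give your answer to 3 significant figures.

0.00690

F = L/(4πd²), so F_p/F_s = (L_p/L_s) / (d_p/d_s)²
= 8.50 / (35.1)² = 8.50 / 1232 = 0.006899.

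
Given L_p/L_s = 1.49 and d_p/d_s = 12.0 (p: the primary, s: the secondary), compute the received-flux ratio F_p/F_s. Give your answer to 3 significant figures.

0.0103

F = L/(4πd²), so F_p/F_s = (L_p/L_s) / (d_p/d_s)²
= 1.49 / (12.0)² = 1.49 / 144.0 = 0.01035.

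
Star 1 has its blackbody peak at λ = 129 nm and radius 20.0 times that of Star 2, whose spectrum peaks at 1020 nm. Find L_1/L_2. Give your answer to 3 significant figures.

Wien's law gives T ∝ 1/λ_max, so T_1/T_2 = λ_2/λ_1 = 1020/129 = 7.907.
Then L ∝ R²T⁴ gives L_1/L_2 = (20.0)² × (7.907)⁴ = 400.0 × 3909 = 1.564×10^6.

1.56×10^6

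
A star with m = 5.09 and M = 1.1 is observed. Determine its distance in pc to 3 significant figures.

m − M = 5 log₁₀(d/10 pc)
5.09 − (1.1) = 3.99 = 5 log₁₀(d/10)
d = 10 × 10^(3.99/5) = 10 × 10^0.798 = 62.81 pc.

62.8 pc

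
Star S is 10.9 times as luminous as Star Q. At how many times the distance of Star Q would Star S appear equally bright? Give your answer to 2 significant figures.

3.3

Equal flux requires L_S/d_S² = L_Q/d_Q², so d_S/d_Q = √(L_S/L_Q)
= √(10.9) = 3.302.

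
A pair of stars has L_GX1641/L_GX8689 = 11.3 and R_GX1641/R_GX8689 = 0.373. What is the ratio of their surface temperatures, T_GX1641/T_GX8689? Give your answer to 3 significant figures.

3.00

L ∝ R²T⁴ gives T ∝ (L/R²)^(1/4), so
T_GX1641/T_GX8689 = (11.3 / 0.373²)^(1/4) = (81.22)^(1/4) = 3.002.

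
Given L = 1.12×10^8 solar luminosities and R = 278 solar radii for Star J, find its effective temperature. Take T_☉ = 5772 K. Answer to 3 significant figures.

T/T_☉ = (L/L_☉)^(1/4) / (R/R_☉)^(1/2)
T = 5772 × (1.12×10^8)^(1/4) / √(278) = 5772 × 102.9 / 16.67 = 3.561×10^4 K.

3.56×10^4 K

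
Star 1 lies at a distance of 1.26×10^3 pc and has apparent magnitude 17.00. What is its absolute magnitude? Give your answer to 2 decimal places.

M = m − 5 log₁₀(d/10 pc) = 17.00 − 5 log₁₀(1.26×10^3/10)
  = 17.00 − 5 × 2.100 = 17.00 − 10.50 = 6.50.

6.50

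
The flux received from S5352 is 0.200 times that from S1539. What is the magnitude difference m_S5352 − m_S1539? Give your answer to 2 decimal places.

1.75

m_S5352 − m_S1539 = −2.5 log₁₀(F_S5352/F_S1539) = −2.5 log₁₀(0.200) = −2.5 × (-0.699) = 1.747.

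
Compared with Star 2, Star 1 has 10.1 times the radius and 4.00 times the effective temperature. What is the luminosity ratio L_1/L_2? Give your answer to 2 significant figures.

From the Stefan–Boltzmann law, L ∝ R²T⁴, so
L_1/L_2 = (R_1/R_2)² (T_1/T_2)⁴ = (10.1)² × (4.00)⁴ = 102.0 × 256.0 = 2.611×10^4.

2.6×10^4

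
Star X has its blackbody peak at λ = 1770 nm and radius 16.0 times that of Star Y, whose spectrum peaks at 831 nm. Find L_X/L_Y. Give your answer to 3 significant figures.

12.4

Wien's law gives T ∝ 1/λ_max, so T_X/T_Y = λ_Y/λ_X = 831/1770 = 0.4695.
Then L ∝ R²T⁴ gives L_X/L_Y = (16.0)² × (0.4695)⁴ = 256.0 × 0.04859 = 12.44.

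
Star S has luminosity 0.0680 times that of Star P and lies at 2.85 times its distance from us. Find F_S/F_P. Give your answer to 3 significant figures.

0.00837

F = L/(4πd²), so F_S/F_P = (L_S/L_P) / (d_S/d_P)²
= 0.0680 / (2.85)² = 0.0680 / 8.123 = 0.008372.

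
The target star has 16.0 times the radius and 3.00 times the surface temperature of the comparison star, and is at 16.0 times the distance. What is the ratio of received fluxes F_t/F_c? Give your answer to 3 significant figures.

81.0

L_t/L_c = (R_t/R_c)²(T_t/T_c)⁴ = (16.0)² × (3.00)⁴ = 2.074×10^4.
F_t/F_c = (L_t/L_c)/(d_t/d_c)² = 2.074×10^4 / (16.0)² = 81.00.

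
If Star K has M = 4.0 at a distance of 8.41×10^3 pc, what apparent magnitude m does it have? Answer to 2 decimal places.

m = M + 5 log₁₀(d/10 pc) = 4.0 + 5 log₁₀(8.41×10^3/10)
  = 4.0 + 5 × 2.925 = 4.0 + 14.62 = 18.62.

18.62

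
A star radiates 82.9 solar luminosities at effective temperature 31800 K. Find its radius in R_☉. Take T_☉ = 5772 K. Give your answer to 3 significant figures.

0.300 R_☉

R/R_☉ = √(L/L_☉) / (T/T_☉)² = √(82.9) / (5.509)²
       = 9.105 / 30.35 = 0.3000.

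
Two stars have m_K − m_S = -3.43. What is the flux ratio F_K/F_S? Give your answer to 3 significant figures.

F_K/F_S = 10^(−(m_K − m_S)/2.5) = 10^(3.43/2.5) = 10^1.372 = 23.55.

23.6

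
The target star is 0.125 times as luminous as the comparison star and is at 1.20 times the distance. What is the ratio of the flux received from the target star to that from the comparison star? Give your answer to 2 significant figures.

F = L/(4πd²), so F_t/F_c = (L_t/L_c) / (d_t/d_c)²
= 0.125 / (1.20)² = 0.125 / 1.440 = 0.08681.

0.087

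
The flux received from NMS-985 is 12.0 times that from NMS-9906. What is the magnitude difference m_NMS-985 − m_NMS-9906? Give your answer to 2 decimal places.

m_NMS-985 − m_NMS-9906 = −2.5 log₁₀(F_NMS-985/F_NMS-9906) = −2.5 log₁₀(12.0) = −2.5 × (1.079) = -2.698.

-2.70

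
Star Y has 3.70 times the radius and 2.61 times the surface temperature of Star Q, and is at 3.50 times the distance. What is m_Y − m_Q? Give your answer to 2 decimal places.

-4.29

L_Y/L_Q = (3.70)²(2.61)⁴ = 635.3.
F_Y/F_Q = (L_Y/L_Q)/(d_Y/d_Q)² = 635.3/12.25 = 51.86.
m_Y − m_Q = −2.5 log₁₀(51.86) = -4.29.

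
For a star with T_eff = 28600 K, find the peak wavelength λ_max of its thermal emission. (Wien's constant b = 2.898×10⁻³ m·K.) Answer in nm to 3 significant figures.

λ_max = b/T = 2.898×10⁻³ / 28600 = 1.01×10^-7 m = 101.3 nm.

101 nm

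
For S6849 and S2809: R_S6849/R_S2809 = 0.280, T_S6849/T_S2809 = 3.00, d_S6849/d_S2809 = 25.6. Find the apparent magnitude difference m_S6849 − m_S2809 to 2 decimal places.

5.03

L_S6849/L_S2809 = (0.280)²(3.00)⁴ = 6.350.
F_S6849/F_S2809 = (L_S6849/L_S2809)/(d_S6849/d_S2809)² = 6.350/655.4 = 0.009690.
m_S6849 − m_S2809 = −2.5 log₁₀(0.009690) = 5.03.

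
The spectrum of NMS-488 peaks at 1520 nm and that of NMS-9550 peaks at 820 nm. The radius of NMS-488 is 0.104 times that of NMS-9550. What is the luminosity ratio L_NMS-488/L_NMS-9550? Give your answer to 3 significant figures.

Wien's law gives T ∝ 1/λ_max, so T_NMS-488/T_NMS-9550 = λ_NMS-9550/λ_NMS-488 = 820/1520 = 0.5395.
Then L ∝ R²T⁴ gives L_NMS-488/L_NMS-9550 = (0.104)² × (0.5395)⁴ = 0.01082 × 0.08470 = 9.161×10^-4.

9.16×10^-4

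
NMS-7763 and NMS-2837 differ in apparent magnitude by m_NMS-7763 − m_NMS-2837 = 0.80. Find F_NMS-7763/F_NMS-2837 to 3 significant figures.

F_NMS-7763/F_NMS-2837 = 10^(−(m_NMS-7763 − m_NMS-2837)/2.5) = 10^(-0.80/2.5) = 10^-0.320 = 0.4786.

0.479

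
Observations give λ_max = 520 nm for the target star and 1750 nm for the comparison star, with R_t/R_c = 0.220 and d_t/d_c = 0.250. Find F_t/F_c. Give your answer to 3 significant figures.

99.3

Wien's law: T_t/T_c = λ_c/λ_t = 1750/520 = 3.365.
L_t/L_c = (R_t/R_c)²(T_t/T_c)⁴ = (0.220)²(3.365)⁴ = 6.208.
F_t/F_c = (L_t/L_c)/(d_t/d_c)² = 6.208/(0.250)² = 99.34.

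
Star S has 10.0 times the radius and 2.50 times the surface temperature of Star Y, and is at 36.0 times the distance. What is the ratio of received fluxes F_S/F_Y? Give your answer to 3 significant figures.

3.01

L_S/L_Y = (R_S/R_Y)²(T_S/T_Y)⁴ = (10.0)² × (2.50)⁴ = 3906.
F_S/F_Y = (L_S/L_Y)/(d_S/d_Y)² = 3906 / (36.0)² = 3.014.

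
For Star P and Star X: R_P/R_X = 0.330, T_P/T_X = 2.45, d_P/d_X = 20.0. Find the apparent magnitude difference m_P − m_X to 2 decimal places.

L_P/L_X = (0.330)²(2.45)⁴ = 3.924.
F_P/F_X = (L_P/L_X)/(d_P/d_X)² = 3.924/400.0 = 0.009809.
m_P − m_X = −2.5 log₁₀(0.009809) = 5.02.

5.02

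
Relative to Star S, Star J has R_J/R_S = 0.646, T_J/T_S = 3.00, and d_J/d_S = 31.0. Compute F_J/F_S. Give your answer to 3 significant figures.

0.0352

L_J/L_S = (R_J/R_S)²(T_J/T_S)⁴ = (0.646)² × (3.00)⁴ = 33.80.
F_J/F_S = (L_J/L_S)/(d_J/d_S)² = 33.80 / (31.0)² = 0.03517.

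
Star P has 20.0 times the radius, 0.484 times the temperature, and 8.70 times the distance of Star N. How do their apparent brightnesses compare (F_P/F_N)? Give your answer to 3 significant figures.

L_P/L_N = (R_P/R_N)²(T_P/T_N)⁴ = (20.0)² × (0.484)⁴ = 21.95.
F_P/F_N = (L_P/L_N)/(d_P/d_N)² = 21.95 / (8.70)² = 0.2900.

0.290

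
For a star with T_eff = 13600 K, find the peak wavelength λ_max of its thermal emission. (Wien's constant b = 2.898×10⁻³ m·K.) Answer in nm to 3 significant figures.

λ_max = b/T = 2.898×10⁻³ / 13600 = 2.13×10^-7 m = 213.1 nm.

213 nm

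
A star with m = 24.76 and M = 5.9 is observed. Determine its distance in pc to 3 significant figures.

5.92×10^4 pc

m − M = 5 log₁₀(d/10 pc)
24.76 − (5.9) = 18.86 = 5 log₁₀(d/10)
d = 10 × 10^(18.86/5) = 10 × 10^3.772 = 5.916×10^4 pc.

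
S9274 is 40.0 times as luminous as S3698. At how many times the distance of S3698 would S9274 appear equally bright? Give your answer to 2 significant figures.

6.3

Equal flux requires L_S9274/d_S9274² = L_S3698/d_S3698², so d_S9274/d_S3698 = √(L_S9274/L_S3698)
= √(40.0) = 6.325.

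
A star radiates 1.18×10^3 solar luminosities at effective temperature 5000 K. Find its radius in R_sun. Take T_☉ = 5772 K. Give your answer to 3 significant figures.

45.8 R_sun

R/R_☉ = √(L/L_☉) / (T/T_☉)² = √(1.18×10^3) / (0.8663)²
       = 34.35 / 0.7504 = 45.78.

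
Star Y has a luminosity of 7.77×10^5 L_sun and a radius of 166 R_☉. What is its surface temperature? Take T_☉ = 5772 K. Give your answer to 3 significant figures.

T/T_☉ = (L/L_☉)^(1/4) / (R/R_☉)^(1/2)
T = 5772 × (7.77×10^5)^(1/4) / √(166) = 5772 × 29.69 / 12.88 = 1.330×10^4 K.

1.33×10^4 K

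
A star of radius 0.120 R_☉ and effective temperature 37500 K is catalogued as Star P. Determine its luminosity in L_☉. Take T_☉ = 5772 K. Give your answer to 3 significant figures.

L/L_☉ = (R/R_☉)² (T/T_☉)⁴ = (0.120)² × (37500/5772)⁴
       = 0.01440 × (6.497)⁴ = 0.01440 × 1782 = 25.66.

25.7 L_☉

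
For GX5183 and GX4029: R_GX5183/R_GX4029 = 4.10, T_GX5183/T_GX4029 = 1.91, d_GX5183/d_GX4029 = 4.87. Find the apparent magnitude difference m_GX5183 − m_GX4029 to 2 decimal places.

-2.44

L_GX5183/L_GX4029 = (4.10)²(1.91)⁴ = 223.7.
F_GX5183/F_GX4029 = (L_GX5183/L_GX4029)/(d_GX5183/d_GX4029)² = 223.7/23.72 = 9.433.
m_GX5183 − m_GX4029 = −2.5 log₁₀(9.433) = -2.44.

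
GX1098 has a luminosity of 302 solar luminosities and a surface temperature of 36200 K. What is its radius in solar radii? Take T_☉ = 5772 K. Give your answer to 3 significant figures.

R/R_☉ = √(L/L_☉) / (T/T_☉)² = √(302) / (6.272)²
       = 17.38 / 39.33 = 0.4418.

0.442 solar radii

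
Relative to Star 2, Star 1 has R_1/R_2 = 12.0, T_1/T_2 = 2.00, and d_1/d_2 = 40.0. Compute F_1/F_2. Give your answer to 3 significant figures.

1.44

L_1/L_2 = (R_1/R_2)²(T_1/T_2)⁴ = (12.0)² × (2.00)⁴ = 2304.
F_1/F_2 = (L_1/L_2)/(d_1/d_2)² = 2304 / (40.0)² = 1.440.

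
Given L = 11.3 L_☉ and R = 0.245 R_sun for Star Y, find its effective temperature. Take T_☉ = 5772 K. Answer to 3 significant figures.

2.14×10^4 K

T/T_☉ = (L/L_☉)^(1/4) / (R/R_☉)^(1/2)
T = 5772 × (11.3)^(1/4) / √(0.245) = 5772 × 1.833 / 0.4950 = 2.138×10^4 K.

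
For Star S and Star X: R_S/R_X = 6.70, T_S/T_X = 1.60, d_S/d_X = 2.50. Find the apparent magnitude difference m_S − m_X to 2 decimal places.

L_S/L_X = (6.70)²(1.60)⁴ = 294.2.
F_S/F_X = (L_S/L_X)/(d_S/d_X)² = 294.2/6.250 = 47.07.
m_S − m_X = −2.5 log₁₀(47.07) = -4.18.

-4.18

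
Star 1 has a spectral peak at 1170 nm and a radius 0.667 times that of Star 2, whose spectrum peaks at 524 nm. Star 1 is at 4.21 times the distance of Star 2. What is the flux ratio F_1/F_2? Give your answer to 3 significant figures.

0.00101

Wien's law: T_1/T_2 = λ_2/λ_1 = 524/1170 = 0.4479.
L_1/L_2 = (R_1/R_2)²(T_1/T_2)⁴ = (0.667)²(0.4479)⁴ = 0.01790.
F_1/F_2 = (L_1/L_2)/(d_1/d_2)² = 0.01790/(4.21)² = 0.001010.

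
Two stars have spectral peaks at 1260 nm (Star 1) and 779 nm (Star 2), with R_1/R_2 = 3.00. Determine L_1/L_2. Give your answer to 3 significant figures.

1.31

Wien's law gives T ∝ 1/λ_max, so T_1/T_2 = λ_2/λ_1 = 779/1260 = 0.6183.
Then L ∝ R²T⁴ gives L_1/L_2 = (3.00)² × (0.6183)⁴ = 9.000 × 0.1461 = 1.315.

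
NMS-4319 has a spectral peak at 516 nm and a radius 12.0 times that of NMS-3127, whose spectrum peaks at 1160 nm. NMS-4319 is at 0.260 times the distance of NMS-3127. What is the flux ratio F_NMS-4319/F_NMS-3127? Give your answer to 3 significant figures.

Wien's law: T_NMS-4319/T_NMS-3127 = λ_NMS-3127/λ_NMS-4319 = 1160/516 = 2.248.
L_NMS-4319/L_NMS-3127 = (R_NMS-4319/R_NMS-3127)²(T_NMS-4319/T_NMS-3127)⁴ = (12.0)²(2.248)⁴ = 3678.
F_NMS-4319/F_NMS-3127 = (L_NMS-4319/L_NMS-3127)/(d_NMS-4319/d_NMS-3127)² = 3678/(0.260)² = 5.441×10^4.

5.44×10^4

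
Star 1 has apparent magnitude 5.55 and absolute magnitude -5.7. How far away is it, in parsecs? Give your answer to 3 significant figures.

1.78×10^3 pc

m − M = 5 log₁₀(d/10 pc)
5.55 − (-5.7) = 11.25 = 5 log₁₀(d/10)
d = 10 × 10^(11.25/5) = 10 × 10^2.250 = 1778 pc.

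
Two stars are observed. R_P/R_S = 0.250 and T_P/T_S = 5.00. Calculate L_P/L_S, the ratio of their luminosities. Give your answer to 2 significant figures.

From the Stefan–Boltzmann law, L ∝ R²T⁴, so
L_P/L_S = (R_P/R_S)² (T_P/T_S)⁴ = (0.250)² × (5.00)⁴ = 0.06250 × 625.0 = 39.06.

39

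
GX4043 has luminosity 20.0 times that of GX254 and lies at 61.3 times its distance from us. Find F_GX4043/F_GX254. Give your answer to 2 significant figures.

F = L/(4πd²), so F_GX4043/F_GX254 = (L_GX4043/L_GX254) / (d_GX4043/d_GX254)²
= 20.0 / (61.3)² = 20.0 / 3758 = 0.005322.

0.0053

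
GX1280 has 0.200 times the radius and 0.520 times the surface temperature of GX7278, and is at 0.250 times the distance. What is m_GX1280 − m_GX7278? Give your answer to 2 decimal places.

L_GX1280/L_GX7278 = (0.200)²(0.520)⁴ = 0.002925.
F_GX1280/F_GX7278 = (L_GX1280/L_GX7278)/(d_GX1280/d_GX7278)² = 0.002925/0.06250 = 0.04679.
m_GX1280 − m_GX7278 = −2.5 log₁₀(0.04679) = 3.32.

3.32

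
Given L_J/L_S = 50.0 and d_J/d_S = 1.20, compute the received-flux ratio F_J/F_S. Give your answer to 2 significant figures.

35

F = L/(4πd²), so F_J/F_S = (L_J/L_S) / (d_J/d_S)²
= 50.0 / (1.20)² = 50.0 / 1.440 = 34.72.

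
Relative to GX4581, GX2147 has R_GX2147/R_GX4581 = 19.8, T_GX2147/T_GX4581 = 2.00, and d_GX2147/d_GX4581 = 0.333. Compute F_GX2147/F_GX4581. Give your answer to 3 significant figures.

L_GX2147/L_GX4581 = (R_GX2147/R_GX4581)²(T_GX2147/T_GX4581)⁴ = (19.8)² × (2.00)⁴ = 6273.
F_GX2147/F_GX4581 = (L_GX2147/L_GX4581)/(d_GX2147/d_GX4581)² = 6273 / (0.333)² = 5.657×10^4.

5.66×10^4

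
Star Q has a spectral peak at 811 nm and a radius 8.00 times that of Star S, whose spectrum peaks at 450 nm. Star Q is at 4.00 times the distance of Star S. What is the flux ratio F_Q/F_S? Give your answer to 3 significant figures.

0.379

Wien's law: T_Q/T_S = λ_S/λ_Q = 450/811 = 0.5549.
L_Q/L_S = (R_Q/R_S)²(T_Q/T_S)⁴ = (8.00)²(0.5549)⁴ = 6.067.
F_Q/F_S = (L_Q/L_S)/(d_Q/d_S)² = 6.067/(4.00)² = 0.3792.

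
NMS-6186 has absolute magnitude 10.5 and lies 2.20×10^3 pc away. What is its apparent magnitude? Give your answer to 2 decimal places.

m = M + 5 log₁₀(d/10 pc) = 10.5 + 5 log₁₀(2.20×10^3/10)
  = 10.5 + 5 × 2.342 = 10.5 + 11.71 = 22.21.

22.21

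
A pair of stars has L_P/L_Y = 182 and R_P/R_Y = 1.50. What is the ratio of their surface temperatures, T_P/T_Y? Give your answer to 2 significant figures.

L ∝ R²T⁴ gives T ∝ (L/R²)^(1/4), so
T_P/T_Y = (182 / 1.50²)^(1/4) = (80.89)^(1/4) = 2.999.

3.0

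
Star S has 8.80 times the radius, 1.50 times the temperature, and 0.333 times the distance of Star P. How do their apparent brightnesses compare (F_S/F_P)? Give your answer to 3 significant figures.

L_S/L_P = (R_S/R_P)²(T_S/T_P)⁴ = (8.80)² × (1.50)⁴ = 392.0.
F_S/F_P = (L_S/L_P)/(d_S/d_P)² = 392.0 / (0.333)² = 3535.

3.54×10^3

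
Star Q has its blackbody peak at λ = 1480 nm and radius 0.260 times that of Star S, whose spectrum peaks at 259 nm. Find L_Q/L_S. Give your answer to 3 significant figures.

Wien's law gives T ∝ 1/λ_max, so T_Q/T_S = λ_S/λ_Q = 259/1480 = 0.1750.
Then L ∝ R²T⁴ gives L_Q/L_S = (0.260)² × (0.1750)⁴ = 0.06760 × 9.379×10^-4 = 6.340×10^-5.

6.34×10^-5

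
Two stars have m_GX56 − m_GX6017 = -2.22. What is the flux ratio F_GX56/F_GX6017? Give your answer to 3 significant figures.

7.73

F_GX56/F_GX6017 = 10^(−(m_GX56 − m_GX6017)/2.5) = 10^(2.22/2.5) = 10^0.888 = 7.727.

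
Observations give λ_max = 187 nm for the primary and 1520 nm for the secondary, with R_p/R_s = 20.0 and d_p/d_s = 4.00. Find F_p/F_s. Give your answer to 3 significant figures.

Wien's law: T_p/T_s = λ_s/λ_p = 1520/187 = 8.128.
L_p/L_s = (R_p/R_s)²(T_p/T_s)⁴ = (20.0)²(8.128)⁴ = 1.746×10^6.
F_p/F_s = (L_p/L_s)/(d_p/d_s)² = 1.746×10^6/(4.00)² = 1.091×10^5.

1.09×10^5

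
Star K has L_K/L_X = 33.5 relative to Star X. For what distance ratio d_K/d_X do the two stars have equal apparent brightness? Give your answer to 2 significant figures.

Equal flux requires L_K/d_K² = L_X/d_X², so d_K/d_X = √(L_K/L_X)
= √(33.5) = 5.788.

5.8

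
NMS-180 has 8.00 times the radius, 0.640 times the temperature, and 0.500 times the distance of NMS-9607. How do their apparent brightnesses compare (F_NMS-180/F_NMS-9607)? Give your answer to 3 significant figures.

L_NMS-180/L_NMS-9607 = (R_NMS-180/R_NMS-9607)²(T_NMS-180/T_NMS-9607)⁴ = (8.00)² × (0.640)⁴ = 10.74.
F_NMS-180/F_NMS-9607 = (L_NMS-180/L_NMS-9607)/(d_NMS-180/d_NMS-9607)² = 10.74 / (0.500)² = 42.95.

42.9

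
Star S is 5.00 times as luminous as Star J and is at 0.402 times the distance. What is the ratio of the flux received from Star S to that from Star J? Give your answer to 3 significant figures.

30.9

F = L/(4πd²), so F_S/F_J = (L_S/L_J) / (d_S/d_J)²
= 5.00 / (0.402)² = 5.00 / 0.1616 = 30.94.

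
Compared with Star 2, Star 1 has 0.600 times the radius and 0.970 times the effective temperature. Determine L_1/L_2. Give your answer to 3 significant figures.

0.319

From the Stefan–Boltzmann law, L ∝ R²T⁴, so
L_1/L_2 = (R_1/R_2)² (T_1/T_2)⁴ = (0.600)² × (0.970)⁴ = 0.3600 × 0.8853 = 0.3187.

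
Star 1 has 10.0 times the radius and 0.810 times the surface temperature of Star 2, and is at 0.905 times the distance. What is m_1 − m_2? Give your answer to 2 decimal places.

L_1/L_2 = (10.0)²(0.810)⁴ = 43.05.
F_1/F_2 = (L_1/L_2)/(d_1/d_2)² = 43.05/0.8190 = 52.56.
m_1 − m_2 = −2.5 log₁₀(52.56) = -4.30.

-4.30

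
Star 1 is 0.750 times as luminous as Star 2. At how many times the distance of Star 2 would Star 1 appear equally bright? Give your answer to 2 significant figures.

0.87

Equal flux requires L_1/d_1² = L_2/d_2², so d_1/d_2 = √(L_1/L_2)
= √(0.750) = 0.8660.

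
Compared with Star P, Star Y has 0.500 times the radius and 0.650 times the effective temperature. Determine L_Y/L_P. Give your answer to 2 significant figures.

From the Stefan–Boltzmann law, L ∝ R²T⁴, so
L_Y/L_P = (R_Y/R_P)² (T_Y/T_P)⁴ = (0.500)² × (0.650)⁴ = 0.2500 × 0.1785 = 0.04463.

0.045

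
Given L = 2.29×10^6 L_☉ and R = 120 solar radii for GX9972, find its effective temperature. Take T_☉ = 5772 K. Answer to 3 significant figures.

2.05×10^4 K

T/T_☉ = (L/L_☉)^(1/4) / (R/R_☉)^(1/2)
T = 5772 × (2.29×10^6)^(1/4) / √(120) = 5772 × 38.90 / 10.95 = 2.050×10^4 K.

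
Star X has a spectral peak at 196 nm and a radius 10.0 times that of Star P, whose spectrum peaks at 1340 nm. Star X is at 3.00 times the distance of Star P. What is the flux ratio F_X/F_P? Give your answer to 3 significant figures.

2.43×10^4

Wien's law: T_X/T_P = λ_P/λ_X = 1340/196 = 6.837.
L_X/L_P = (R_X/R_P)²(T_X/T_P)⁴ = (10.0)²(6.837)⁴ = 2.185×10^5.
F_X/F_P = (L_X/L_P)/(d_X/d_P)² = 2.185×10^5/(3.00)² = 2.427×10^4.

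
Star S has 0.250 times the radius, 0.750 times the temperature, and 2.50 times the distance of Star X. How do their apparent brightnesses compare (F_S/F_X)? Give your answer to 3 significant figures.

L_S/L_X = (R_S/R_X)²(T_S/T_X)⁴ = (0.250)² × (0.750)⁴ = 0.01978.
F_S/F_X = (L_S/L_X)/(d_S/d_X)² = 0.01978 / (2.50)² = 0.003164.

0.00316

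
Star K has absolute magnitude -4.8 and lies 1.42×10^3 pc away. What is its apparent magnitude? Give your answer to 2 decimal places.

m = M + 5 log₁₀(d/10 pc) = -4.8 + 5 log₁₀(1.42×10^3/10)
  = -4.8 + 5 × 2.152 = -4.8 + 10.76 = 5.96.

5.96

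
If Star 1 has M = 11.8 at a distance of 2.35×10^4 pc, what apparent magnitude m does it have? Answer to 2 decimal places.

28.66

m = M + 5 log₁₀(d/10 pc) = 11.8 + 5 log₁₀(2.35×10^4/10)
  = 11.8 + 5 × 3.371 = 11.8 + 16.86 = 28.66.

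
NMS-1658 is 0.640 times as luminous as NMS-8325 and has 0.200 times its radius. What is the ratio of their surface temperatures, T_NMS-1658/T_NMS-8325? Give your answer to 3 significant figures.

L ∝ R²T⁴ gives T ∝ (L/R²)^(1/4), so
T_NMS-1658/T_NMS-8325 = (0.640 / 0.200²)^(1/4) = (16.00)^(1/4) = 2.000.

2.00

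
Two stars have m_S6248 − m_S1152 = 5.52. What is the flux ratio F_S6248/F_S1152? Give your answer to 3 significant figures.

F_S6248/F_S1152 = 10^(−(m_S6248 − m_S1152)/2.5) = 10^(-5.52/2.5) = 10^-2.208 = 0.006194.

0.00619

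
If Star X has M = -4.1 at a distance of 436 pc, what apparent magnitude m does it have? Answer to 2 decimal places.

4.10

m = M + 5 log₁₀(d/10 pc) = -4.1 + 5 log₁₀(436/10)
  = -4.1 + 5 × 1.639 = -4.1 + 8.20 = 4.10.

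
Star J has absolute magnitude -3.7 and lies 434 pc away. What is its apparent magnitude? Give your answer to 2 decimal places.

m = M + 5 log₁₀(d/10 pc) = -3.7 + 5 log₁₀(434/10)
  = -3.7 + 5 × 1.637 = -3.7 + 8.19 = 4.49.

4.49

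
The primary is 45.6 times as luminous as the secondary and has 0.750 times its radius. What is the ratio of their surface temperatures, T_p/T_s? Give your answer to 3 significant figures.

L ∝ R²T⁴ gives T ∝ (L/R²)^(1/4), so
T_p/T_s = (45.6 / 0.750²)^(1/4) = (81.07)^(1/4) = 3.001.

3.00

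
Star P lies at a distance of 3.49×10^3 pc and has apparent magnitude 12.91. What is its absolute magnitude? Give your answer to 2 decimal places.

M = m − 5 log₁₀(d/10 pc) = 12.91 − 5 log₁₀(3.49×10^3/10)
  = 12.91 − 5 × 2.543 = 12.91 − 12.71 = 0.20.

0.20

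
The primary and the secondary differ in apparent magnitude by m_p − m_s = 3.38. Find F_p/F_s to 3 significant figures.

0.0445

F_p/F_s = 10^(−(m_p − m_s)/2.5) = 10^(-3.38/2.5) = 10^-1.352 = 0.04446.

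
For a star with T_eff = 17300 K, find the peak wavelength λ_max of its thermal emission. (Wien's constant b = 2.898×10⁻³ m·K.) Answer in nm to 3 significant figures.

168 nm

λ_max = b/T = 2.898×10⁻³ / 17300 = 1.68×10^-7 m = 167.5 nm.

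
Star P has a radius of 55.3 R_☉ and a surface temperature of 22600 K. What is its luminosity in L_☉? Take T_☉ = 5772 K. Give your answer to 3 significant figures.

L/L_☉ = (R/R_☉)² (T/T_☉)⁴ = (55.3)² × (22600/5772)⁴
       = 3058 × (3.915)⁴ = 3058 × 235.0 = 7.188×10^5.

7.19×10^5 L_☉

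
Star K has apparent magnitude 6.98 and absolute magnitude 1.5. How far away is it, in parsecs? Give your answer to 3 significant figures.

m − M = 5 log₁₀(d/10 pc)
6.98 − (1.5) = 5.48 = 5 log₁₀(d/10)
d = 10 × 10^(5.48/5) = 10 × 10^1.096 = 124.7 pc.

125 pc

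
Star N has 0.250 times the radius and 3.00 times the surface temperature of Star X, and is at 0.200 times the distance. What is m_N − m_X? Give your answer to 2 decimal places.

L_N/L_X = (0.250)²(3.00)⁴ = 5.062.
F_N/F_X = (L_N/L_X)/(d_N/d_X)² = 5.062/0.04000 = 126.6.
m_N − m_X = −2.5 log₁₀(126.6) = -5.26.

-5.26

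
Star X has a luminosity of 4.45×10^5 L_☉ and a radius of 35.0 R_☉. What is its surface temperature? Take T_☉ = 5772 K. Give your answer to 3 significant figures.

T/T_☉ = (L/L_☉)^(1/4) / (R/R_☉)^(1/2)
T = 5772 × (4.45×10^5)^(1/4) / √(35.0) = 5772 × 25.83 / 5.916 = 2.520×10^4 K.

2.52×10^4 K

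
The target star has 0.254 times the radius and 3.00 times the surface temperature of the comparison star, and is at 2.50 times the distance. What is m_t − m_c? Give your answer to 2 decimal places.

0.19

L_t/L_c = (0.254)²(3.00)⁴ = 5.226.
F_t/F_c = (L_t/L_c)/(d_t/d_c)² = 5.226/6.250 = 0.8361.
m_t − m_c = −2.5 log₁₀(0.8361) = 0.19.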